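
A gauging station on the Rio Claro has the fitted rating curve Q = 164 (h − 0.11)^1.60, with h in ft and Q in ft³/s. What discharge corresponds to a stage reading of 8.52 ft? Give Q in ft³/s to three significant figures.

4950 ft³/s

Q = 164 × (8.52 − 0.11)^1.60 = 164 × 8.41^1.60 = 4949 ft³/s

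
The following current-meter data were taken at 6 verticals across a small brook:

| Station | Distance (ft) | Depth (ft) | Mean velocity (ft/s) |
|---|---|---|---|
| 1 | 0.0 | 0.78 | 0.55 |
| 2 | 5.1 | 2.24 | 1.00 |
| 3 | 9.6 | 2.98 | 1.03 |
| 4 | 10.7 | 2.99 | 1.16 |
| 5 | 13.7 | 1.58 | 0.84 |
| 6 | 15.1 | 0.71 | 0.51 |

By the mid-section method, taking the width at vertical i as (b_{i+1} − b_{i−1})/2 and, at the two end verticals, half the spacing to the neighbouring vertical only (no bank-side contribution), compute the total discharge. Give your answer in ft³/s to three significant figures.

w_1 = (5.1 − 0.0)/2 = 2.55 ft; q_1 = 0.55 × 0.78 × 2.55 = 1.094 ft³/s
w_2 = (9.6 − 0.0)/2 = 4.8 ft; q_2 = 1.00 × 2.24 × 4.8 = 10.75 ft³/s
w_3 = (10.7 − 5.1)/2 = 2.8 ft; q_3 = 1.03 × 2.98 × 2.8 = 8.594 ft³/s
w_4 = (13.7 − 9.6)/2 = 2.05 ft; q_4 = 1.16 × 2.99 × 2.05 = 7.110 ft³/s
w_5 = (15.1 − 10.7)/2 = 2.2 ft; q_5 = 0.84 × 1.58 × 2.2 = 2.920 ft³/s
w_6 = (15.1 − 13.7)/2 = 0.7 ft; q_6 = 0.51 × 0.71 × 0.7 = 0.2535 ft³/s
Q = Σ qᵢ = 30.72 ft³/s

30.7 ft³/s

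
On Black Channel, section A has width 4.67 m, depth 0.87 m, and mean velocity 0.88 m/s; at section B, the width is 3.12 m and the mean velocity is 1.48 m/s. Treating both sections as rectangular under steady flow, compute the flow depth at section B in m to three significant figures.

Q = A₁V₁ = (4.67×0.87) × 0.88 = 3.575 m³/s
d₂ = Q/(b₂ V₂) = 3.575/(3.12×1.48) = 0.7743 m

0.774 m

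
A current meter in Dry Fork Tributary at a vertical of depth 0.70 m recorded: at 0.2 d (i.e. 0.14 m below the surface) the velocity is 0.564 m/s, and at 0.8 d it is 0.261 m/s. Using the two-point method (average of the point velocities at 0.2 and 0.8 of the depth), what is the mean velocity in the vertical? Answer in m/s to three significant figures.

v̄ = (0.564 + 0.261) / 2 = 0.4125 m/s

0.413 m/s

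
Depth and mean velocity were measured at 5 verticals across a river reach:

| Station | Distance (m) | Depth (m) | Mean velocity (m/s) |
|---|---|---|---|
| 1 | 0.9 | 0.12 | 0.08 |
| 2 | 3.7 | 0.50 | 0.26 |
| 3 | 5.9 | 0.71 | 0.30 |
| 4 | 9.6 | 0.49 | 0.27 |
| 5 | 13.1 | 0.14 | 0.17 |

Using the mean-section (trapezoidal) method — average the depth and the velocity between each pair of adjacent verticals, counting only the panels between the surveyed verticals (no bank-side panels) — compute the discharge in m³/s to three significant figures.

1.40 m³/s

Panel 1-2: Δb = 2.8 m, d̄ = (0.12+0.50)/2 = 0.31, v̄ = (0.08+0.26)/2 = 0.17 → q = 2.8×0.31×0.17 = 0.1476 m³/s
Panel 2-3: Δb = 2.2 m, d̄ = (0.50+0.71)/2 = 0.605, v̄ = (0.26+0.30)/2 = 0.28 → q = 2.2×0.605×0.28 = 0.3727 m³/s
Panel 3-4: Δb = 3.7 m, d̄ = (0.71+0.49)/2 = 0.6, v̄ = (0.30+0.27)/2 = 0.285 → q = 3.7×0.6×0.285 = 0.6327 m³/s
Panel 4-5: Δb = 3.5 m, d̄ = (0.49+0.14)/2 = 0.315, v̄ = (0.27+0.17)/2 = 0.22 → q = 3.5×0.315×0.22 = 0.2426 m³/s
Q = Σ q = 1.395 m³/s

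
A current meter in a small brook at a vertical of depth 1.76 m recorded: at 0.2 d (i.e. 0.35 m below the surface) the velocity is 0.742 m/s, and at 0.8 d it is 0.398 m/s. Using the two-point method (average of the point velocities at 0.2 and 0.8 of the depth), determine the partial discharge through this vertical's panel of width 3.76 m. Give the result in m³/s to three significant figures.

3.77 m³/s

v̄ = (0.742 + 0.398) / 2 = 0.5700 m/s
q = v̄ × d × w = 0.5700 × 1.76 × 3.76 = 3.772 m³/s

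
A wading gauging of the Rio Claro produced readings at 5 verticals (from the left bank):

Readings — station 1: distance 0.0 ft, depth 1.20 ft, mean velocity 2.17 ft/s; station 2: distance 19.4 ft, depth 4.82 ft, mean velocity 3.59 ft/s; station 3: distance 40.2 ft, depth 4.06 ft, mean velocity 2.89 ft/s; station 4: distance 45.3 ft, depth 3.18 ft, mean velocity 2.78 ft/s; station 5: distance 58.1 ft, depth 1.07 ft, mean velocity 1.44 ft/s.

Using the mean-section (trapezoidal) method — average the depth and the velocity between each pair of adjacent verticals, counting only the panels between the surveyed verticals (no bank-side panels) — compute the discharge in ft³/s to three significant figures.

Panel 1-2: Δb = 19.4 ft, d̄ = (1.20+4.82)/2 = 3.01, v̄ = (2.17+3.59)/2 = 2.88 → q = 19.4×3.01×2.88 = 168.2 ft³/s
Panel 2-3: Δb = 20.8 ft, d̄ = (4.82+4.06)/2 = 4.44, v̄ = (3.59+2.89)/2 = 3.24 → q = 20.8×4.44×3.24 = 299.2 ft³/s
Panel 3-4: Δb = 5.1 ft, d̄ = (4.06+3.18)/2 = 3.62, v̄ = (2.89+2.78)/2 = 2.835 → q = 5.1×3.62×2.835 = 52.34 ft³/s
Panel 4-5: Δb = 12.8 ft, d̄ = (3.18+1.07)/2 = 2.125, v̄ = (2.78+1.44)/2 = 2.11 → q = 12.8×2.125×2.11 = 57.39 ft³/s
Q = Σ q = 577.1 ft³/s

577 ft³/s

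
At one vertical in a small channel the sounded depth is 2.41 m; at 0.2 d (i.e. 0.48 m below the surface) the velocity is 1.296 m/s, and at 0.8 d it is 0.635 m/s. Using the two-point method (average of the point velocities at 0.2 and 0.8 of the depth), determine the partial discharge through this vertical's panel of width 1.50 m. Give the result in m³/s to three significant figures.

v̄ = (1.296 + 0.635) / 2 = 0.9655 m/s
q = v̄ × d × w = 0.9655 × 2.41 × 1.50 = 3.490 m³/s

3.49 m³/s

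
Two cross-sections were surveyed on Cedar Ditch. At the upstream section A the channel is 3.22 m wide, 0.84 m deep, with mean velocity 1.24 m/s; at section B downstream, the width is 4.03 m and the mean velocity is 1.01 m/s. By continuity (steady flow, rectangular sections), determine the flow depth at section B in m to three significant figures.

0.824 m

Q = A₁V₁ = (3.22×0.84) × 1.24 = 3.354 m³/s
d₂ = Q/(b₂ V₂) = 3.354/(4.03×1.01) = 0.8240 m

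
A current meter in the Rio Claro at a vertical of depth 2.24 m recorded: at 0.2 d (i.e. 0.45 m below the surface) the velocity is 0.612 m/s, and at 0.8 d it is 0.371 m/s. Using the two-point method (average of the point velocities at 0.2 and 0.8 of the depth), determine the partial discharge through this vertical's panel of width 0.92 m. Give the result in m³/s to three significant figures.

1.01 m³/s

v̄ = (0.612 + 0.371) / 2 = 0.4915 m/s
q = v̄ × d × w = 0.4915 × 2.24 × 0.92 = 1.013 m³/s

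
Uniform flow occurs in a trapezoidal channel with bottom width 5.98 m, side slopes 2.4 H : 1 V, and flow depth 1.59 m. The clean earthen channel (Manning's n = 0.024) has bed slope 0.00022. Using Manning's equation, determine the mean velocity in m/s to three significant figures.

0.656 m/s

A = (b + z·y)·y = (5.98 + 2.4×1.59)×1.59 = 15.58 m²
P = b + 2y√(1+z²) = 5.98 + 2×1.59×√(1+2.4²) = 14.25 m
R = A/P = 15.58/14.25 = 1.093 m
Q = (1/n)·A·R^(2/3)·S^(1/2) = (1/0.024) × 15.58 × 1.093^(2/3) × 0.00022^(1/2) = 10.22 m³/s
V = Q/A = 10.22/15.58 = 0.6558 m/s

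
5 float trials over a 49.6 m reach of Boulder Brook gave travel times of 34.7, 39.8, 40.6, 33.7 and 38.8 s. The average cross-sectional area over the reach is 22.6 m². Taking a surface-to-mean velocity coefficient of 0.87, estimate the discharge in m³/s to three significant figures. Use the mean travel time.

26.0 m³/s

t̄ = (34.7 + 39.8 + 40.6 + 33.7 + 38.8) / 5 = 37.52 s
v_surface = L / t̄ = 49.6 / 37.52 = 1.322 m/s
v_mean = 0.87 × 1.322 = 1.150 m/s
Q = A × v_mean = 22.6 × 1.150 = 25.99 m³/s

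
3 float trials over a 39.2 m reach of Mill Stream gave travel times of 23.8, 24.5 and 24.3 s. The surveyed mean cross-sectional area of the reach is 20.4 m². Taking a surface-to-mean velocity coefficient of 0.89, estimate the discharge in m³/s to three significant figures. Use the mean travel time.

t̄ = (23.8 + 24.5 + 24.3) / 3 = 24.2 s
v_surface = L / t̄ = 39.2 / 24.2 = 1.620 m/s
v_mean = 0.89 × 1.620 = 1.442 m/s
Q = A × v_mean = 20.4 × 1.442 = 29.41 m³/s

29.4 m³/s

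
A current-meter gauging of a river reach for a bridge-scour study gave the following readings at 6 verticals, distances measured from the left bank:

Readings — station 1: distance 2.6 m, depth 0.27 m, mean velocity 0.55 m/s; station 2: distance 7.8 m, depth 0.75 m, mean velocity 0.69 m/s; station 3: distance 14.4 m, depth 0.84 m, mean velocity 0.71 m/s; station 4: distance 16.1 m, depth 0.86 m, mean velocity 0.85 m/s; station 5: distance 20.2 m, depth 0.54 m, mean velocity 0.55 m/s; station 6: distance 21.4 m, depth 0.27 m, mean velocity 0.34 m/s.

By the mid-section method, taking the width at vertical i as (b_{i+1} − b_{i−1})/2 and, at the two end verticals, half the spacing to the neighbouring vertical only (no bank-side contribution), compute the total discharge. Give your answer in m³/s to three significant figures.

8.88 m³/s

w_1 = (7.8 − 2.6)/2 = 2.6 m; q_1 = 0.55 × 0.27 × 2.6 = 0.3861 m³/s
w_2 = (14.4 − 2.6)/2 = 5.9 m; q_2 = 0.69 × 0.75 × 5.9 = 3.053 m³/s
w_3 = (16.1 − 7.8)/2 = 4.15 m; q_3 = 0.71 × 0.84 × 4.15 = 2.475 m³/s
w_4 = (20.2 − 14.4)/2 = 2.9 m; q_4 = 0.85 × 0.86 × 2.9 = 2.120 m³/s
w_5 = (21.4 − 16.1)/2 = 2.65 m; q_5 = 0.55 × 0.54 × 2.65 = 0.7871 m³/s
w_6 = (21.4 − 20.2)/2 = 0.6 m; q_6 = 0.34 × 0.27 × 0.6 = 0.05508 m³/s
Q = Σ qᵢ = 8.876 m³/s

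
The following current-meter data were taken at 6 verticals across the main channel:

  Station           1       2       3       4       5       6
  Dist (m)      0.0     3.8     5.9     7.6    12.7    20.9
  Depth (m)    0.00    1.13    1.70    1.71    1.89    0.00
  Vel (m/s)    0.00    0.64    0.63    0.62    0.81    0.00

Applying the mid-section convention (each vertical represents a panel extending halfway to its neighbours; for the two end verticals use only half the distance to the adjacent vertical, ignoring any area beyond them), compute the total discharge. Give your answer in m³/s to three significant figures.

w_2 = (5.9 − 0.0)/2 = 2.95 m; q_2 = 0.64 × 1.13 × 2.95 = 2.133 m³/s
w_3 = (7.6 − 3.8)/2 = 1.9 m; q_3 = 0.63 × 1.70 × 1.9 = 2.035 m³/s
w_4 = (12.7 − 5.9)/2 = 3.4 m; q_4 = 0.62 × 1.71 × 3.4 = 3.605 m³/s
w_5 = (20.9 − 7.6)/2 = 6.65 m; q_5 = 0.81 × 1.89 × 6.65 = 10.18 m³/s
Stations 1, 6 contribute zero (depth or velocity is 0).
Q = Σ qᵢ = 17.95 m³/s

18.0 m³/s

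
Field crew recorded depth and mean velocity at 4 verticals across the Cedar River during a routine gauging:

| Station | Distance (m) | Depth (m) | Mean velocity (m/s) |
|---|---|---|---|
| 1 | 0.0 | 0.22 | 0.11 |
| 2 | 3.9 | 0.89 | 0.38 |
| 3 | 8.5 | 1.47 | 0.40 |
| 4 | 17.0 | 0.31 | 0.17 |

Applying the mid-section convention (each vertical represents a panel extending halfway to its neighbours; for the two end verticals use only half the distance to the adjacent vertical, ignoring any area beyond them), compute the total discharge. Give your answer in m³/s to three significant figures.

5.56 m³/s

w_1 = (3.9 − 0.0)/2 = 1.95 m; q_1 = 0.11 × 0.22 × 1.95 = 0.04719 m³/s
w_2 = (8.5 − 0.0)/2 = 4.25 m; q_2 = 0.38 × 0.89 × 4.25 = 1.437 m³/s
w_3 = (17.0 − 3.9)/2 = 6.55 m; q_3 = 0.40 × 1.47 × 6.55 = 3.851 m³/s
w_4 = (17.0 − 8.5)/2 = 4.25 m; q_4 = 0.17 × 0.31 × 4.25 = 0.2240 m³/s
Q = Σ qᵢ = 5.560 m³/s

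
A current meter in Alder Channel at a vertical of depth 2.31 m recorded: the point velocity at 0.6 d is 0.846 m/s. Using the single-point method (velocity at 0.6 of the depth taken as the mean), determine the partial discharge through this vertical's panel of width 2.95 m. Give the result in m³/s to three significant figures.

v̄ = v₀.₆ = 0.846 m/s
q = v̄ × d × w = 0.8460 × 2.31 × 2.95 = 5.765 m³/s

5.77 m³/s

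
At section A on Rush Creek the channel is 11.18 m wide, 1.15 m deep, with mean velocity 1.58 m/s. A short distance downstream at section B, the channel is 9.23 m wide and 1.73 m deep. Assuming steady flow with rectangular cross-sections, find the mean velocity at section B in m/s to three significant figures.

1.27 m/s

Q = A₁V₁ = (11.18×1.15) × 1.58 = 20.31 m³/s
A₂ = 9.23 × 1.73 = 15.97 m²
V₂ = Q/A₂ = 20.31/15.97 = 1.272 m/s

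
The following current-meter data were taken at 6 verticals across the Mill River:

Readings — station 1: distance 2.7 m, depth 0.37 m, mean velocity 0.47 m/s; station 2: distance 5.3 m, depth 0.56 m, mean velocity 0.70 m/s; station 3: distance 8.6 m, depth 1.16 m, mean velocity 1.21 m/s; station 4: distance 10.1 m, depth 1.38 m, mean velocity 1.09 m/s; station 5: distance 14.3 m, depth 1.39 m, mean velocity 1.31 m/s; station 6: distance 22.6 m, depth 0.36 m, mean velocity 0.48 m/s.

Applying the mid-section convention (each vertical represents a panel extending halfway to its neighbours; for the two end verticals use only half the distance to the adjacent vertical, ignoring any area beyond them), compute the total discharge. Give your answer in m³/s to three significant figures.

w_1 = (5.3 − 2.7)/2 = 1.3 m; q_1 = 0.47 × 0.37 × 1.3 = 0.2261 m³/s
w_2 = (8.6 − 2.7)/2 = 2.95 m; q_2 = 0.70 × 0.56 × 2.95 = 1.156 m³/s
w_3 = (10.1 − 5.3)/2 = 2.4 m; q_3 = 1.21 × 1.16 × 2.4 = 3.369 m³/s
w_4 = (14.3 − 8.6)/2 = 2.85 m; q_4 = 1.09 × 1.38 × 2.85 = 4.287 m³/s
w_5 = (22.6 − 10.1)/2 = 6.25 m; q_5 = 1.31 × 1.39 × 6.25 = 11.38 m³/s
w_6 = (22.6 − 14.3)/2 = 4.15 m; q_6 = 0.48 × 0.36 × 4.15 = 0.7171 m³/s
Q = Σ qᵢ = 21.14 m³/s

21.1 m³/s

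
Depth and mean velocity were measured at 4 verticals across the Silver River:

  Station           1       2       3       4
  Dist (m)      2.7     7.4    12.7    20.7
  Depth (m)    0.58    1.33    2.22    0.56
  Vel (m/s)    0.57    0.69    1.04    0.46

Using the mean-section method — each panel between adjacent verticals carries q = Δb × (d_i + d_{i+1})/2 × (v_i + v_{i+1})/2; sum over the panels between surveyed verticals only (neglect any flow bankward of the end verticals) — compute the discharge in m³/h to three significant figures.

Panel 1-2: Δb = 4.7 m, d̄ = (0.58+1.33)/2 = 0.955, v̄ = (0.57+0.69)/2 = 0.63 → q = 4.7×0.955×0.63 = 2.828 m³/s
Panel 2-3: Δb = 5.3 m, d̄ = (1.33+2.22)/2 = 1.775, v̄ = (0.69+1.04)/2 = 0.865 → q = 5.3×1.775×0.865 = 8.137 m³/s
Panel 3-4: Δb = 8 m, d̄ = (2.22+0.56)/2 = 1.39, v̄ = (1.04+0.46)/2 = 0.75 → q = 8×1.39×0.75 = 8.340 m³/s
Q = Σ q = 19.31 m³/s
= 19.31 × 3600 = 69500 m³/h

69500 m³/h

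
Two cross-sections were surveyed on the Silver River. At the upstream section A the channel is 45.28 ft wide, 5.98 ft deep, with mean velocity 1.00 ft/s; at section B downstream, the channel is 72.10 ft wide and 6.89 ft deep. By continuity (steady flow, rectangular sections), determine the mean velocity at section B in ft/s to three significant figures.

0.545 ft/s

Q = A₁V₁ = (45.28×5.98) × 1.00 = 270.8 ft³/s
A₂ = 72.10 × 6.89 = 496.8 ft²
V₂ = Q/A₂ = 270.8/496.8 = 0.5451 ft/s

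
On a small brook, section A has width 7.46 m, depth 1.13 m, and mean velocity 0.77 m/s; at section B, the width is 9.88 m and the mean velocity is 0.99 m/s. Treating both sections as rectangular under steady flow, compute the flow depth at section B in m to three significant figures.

Q = A₁V₁ = (7.46×1.13) × 0.77 = 6.491 m³/s
d₂ = Q/(b₂ V₂) = 6.491/(9.88×0.99) = 0.6636 m

0.664 m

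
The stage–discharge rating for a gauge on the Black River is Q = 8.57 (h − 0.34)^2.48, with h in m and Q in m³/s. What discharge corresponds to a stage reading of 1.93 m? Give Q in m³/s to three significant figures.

Q = 8.57 × (1.93 − 0.34)^2.48 = 8.57 × 1.59^2.48 = 27.07 m³/s

27.1 m³/s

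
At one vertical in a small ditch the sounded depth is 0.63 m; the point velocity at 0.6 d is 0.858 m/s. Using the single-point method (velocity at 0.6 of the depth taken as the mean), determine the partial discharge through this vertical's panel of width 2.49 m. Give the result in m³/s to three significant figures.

v̄ = v₀.₆ = 0.858 m/s
q = v̄ × d × w = 0.8580 × 0.63 × 2.49 = 1.346 m³/s

1.35 m³/s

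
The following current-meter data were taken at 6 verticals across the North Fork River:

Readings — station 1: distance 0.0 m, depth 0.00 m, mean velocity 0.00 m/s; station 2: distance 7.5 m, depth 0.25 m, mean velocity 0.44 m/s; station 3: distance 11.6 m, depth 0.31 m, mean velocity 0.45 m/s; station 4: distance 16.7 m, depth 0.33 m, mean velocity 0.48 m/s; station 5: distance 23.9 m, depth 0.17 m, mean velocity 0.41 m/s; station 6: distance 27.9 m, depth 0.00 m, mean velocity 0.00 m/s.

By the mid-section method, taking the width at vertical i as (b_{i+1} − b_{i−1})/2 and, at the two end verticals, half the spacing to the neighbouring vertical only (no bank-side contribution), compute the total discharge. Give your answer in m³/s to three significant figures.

w_2 = (11.6 − 0.0)/2 = 5.8 m; q_2 = 0.44 × 0.25 × 5.8 = 0.6380 m³/s
w_3 = (16.7 − 7.5)/2 = 4.6 m; q_3 = 0.45 × 0.31 × 4.6 = 0.6417 m³/s
w_4 = (23.9 − 11.6)/2 = 6.15 m; q_4 = 0.48 × 0.33 × 6.15 = 0.9742 m³/s
w_5 = (27.9 − 16.7)/2 = 5.6 m; q_5 = 0.41 × 0.17 × 5.6 = 0.3903 m³/s
Stations 1, 6 contribute zero (depth or velocity is 0).
Q = Σ qᵢ = 2.644 m³/s

2.64 m³/s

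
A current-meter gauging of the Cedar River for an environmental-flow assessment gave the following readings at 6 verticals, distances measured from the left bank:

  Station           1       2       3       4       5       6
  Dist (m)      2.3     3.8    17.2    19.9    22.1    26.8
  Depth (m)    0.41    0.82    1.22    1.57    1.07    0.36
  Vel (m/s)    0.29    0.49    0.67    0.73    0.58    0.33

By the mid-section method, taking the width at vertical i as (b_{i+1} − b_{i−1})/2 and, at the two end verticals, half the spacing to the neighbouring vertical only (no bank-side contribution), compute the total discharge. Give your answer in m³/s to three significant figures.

14.9 m³/s

w_1 = (3.8 − 2.3)/2 = 0.75 m; q_1 = 0.29 × 0.41 × 0.75 = 0.08918 m³/s
w_2 = (17.2 − 2.3)/2 = 7.45 m; q_2 = 0.49 × 0.82 × 7.45 = 2.993 m³/s
w_3 = (19.9 − 3.8)/2 = 8.05 m; q_3 = 0.67 × 1.22 × 8.05 = 6.580 m³/s
w_4 = (22.1 − 17.2)/2 = 2.45 m; q_4 = 0.73 × 1.57 × 2.45 = 2.808 m³/s
w_5 = (26.8 − 19.9)/2 = 3.45 m; q_5 = 0.58 × 1.07 × 3.45 = 2.141 m³/s
w_6 = (26.8 − 22.1)/2 = 2.35 m; q_6 = 0.33 × 0.36 × 2.35 = 0.2792 m³/s
Q = Σ qᵢ = 14.89 m³/s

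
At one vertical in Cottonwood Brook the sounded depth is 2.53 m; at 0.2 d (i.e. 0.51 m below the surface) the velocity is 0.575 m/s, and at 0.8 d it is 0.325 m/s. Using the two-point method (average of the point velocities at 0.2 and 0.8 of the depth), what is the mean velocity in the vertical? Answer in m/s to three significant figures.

0.450 m/s

v̄ = (0.575 + 0.325) / 2 = 0.4500 m/s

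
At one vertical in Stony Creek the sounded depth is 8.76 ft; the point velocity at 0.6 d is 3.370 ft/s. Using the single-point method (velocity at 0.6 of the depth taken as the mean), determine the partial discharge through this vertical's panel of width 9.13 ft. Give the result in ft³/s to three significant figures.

v̄ = v₀.₆ = 3.370 ft/s
q = v̄ × d × w = 3.370 × 8.76 × 9.13 = 269.5 ft³/s

270 ft³/s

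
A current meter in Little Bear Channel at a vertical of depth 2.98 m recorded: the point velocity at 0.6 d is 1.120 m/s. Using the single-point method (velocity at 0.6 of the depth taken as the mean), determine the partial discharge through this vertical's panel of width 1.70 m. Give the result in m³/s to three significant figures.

v̄ = v₀.₆ = 1.120 m/s
q = v̄ × d × w = 1.120 × 2.98 × 1.70 = 5.674 m³/s

5.67 m³/s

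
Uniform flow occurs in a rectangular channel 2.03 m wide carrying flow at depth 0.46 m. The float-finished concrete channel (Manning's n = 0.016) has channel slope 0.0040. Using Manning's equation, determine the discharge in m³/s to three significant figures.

1.71 m³/s

A = b·y = 2.03 × 0.46 = 0.9338 m²
P = b + 2y = 2.03 + 2×0.46 = 2.950 m
R = A/P = 0.9338/2.950 = 0.3165 m
Q = (1/n)·A·R^(2/3)·S^(1/2) = (1/0.016) × 0.9338 × 0.3165^(2/3) × 0.0040^(1/2) = 1.714 m³/s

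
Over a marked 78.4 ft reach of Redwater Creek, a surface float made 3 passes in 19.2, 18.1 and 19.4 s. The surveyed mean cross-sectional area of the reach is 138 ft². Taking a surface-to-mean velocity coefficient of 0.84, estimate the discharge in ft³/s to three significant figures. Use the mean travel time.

481 ft³/s

t̄ = (19.2 + 18.1 + 19.4) / 3 = 18.9 s
v_surface = L / t̄ = 78.4 / 18.9 = 4.148 ft/s
v_mean = 0.84 × 4.148 = 3.484 ft/s
Q = A × v_mean = 138 × 3.484 = 480.9 ft³/s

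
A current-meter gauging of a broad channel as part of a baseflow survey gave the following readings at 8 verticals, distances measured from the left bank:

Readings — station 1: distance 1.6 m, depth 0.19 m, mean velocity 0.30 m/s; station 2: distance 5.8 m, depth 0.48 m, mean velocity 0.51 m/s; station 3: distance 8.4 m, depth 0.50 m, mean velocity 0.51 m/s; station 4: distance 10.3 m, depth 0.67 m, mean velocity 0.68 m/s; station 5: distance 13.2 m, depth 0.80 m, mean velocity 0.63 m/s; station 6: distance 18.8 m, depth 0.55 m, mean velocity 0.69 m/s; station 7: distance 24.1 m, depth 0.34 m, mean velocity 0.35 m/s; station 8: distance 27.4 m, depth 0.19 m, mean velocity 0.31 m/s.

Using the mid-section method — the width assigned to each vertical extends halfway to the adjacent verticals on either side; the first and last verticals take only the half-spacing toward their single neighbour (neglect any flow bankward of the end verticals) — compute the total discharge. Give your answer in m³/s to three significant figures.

7.44 m³/s

w_1 = (5.8 − 1.6)/2 = 2.1 m; q_1 = 0.30 × 0.19 × 2.1 = 0.1197 m³/s
w_2 = (8.4 − 1.6)/2 = 3.4 m; q_2 = 0.51 × 0.48 × 3.4 = 0.8323 m³/s
w_3 = (10.3 − 5.8)/2 = 2.25 m; q_3 = 0.51 × 0.50 × 2.25 = 0.5738 m³/s
w_4 = (13.2 − 8.4)/2 = 2.4 m; q_4 = 0.68 × 0.67 × 2.4 = 1.093 m³/s
w_5 = (18.8 − 10.3)/2 = 4.25 m; q_5 = 0.63 × 0.80 × 4.25 = 2.142 m³/s
w_6 = (24.1 − 13.2)/2 = 5.45 m; q_6 = 0.69 × 0.55 × 5.45 = 2.068 m³/s
w_7 = (27.4 − 18.8)/2 = 4.3 m; q_7 = 0.35 × 0.34 × 4.3 = 0.5117 m³/s
w_8 = (27.4 − 24.1)/2 = 1.65 m; q_8 = 0.31 × 0.19 × 1.65 = 0.09719 m³/s
Q = Σ qᵢ = 7.438 m³/s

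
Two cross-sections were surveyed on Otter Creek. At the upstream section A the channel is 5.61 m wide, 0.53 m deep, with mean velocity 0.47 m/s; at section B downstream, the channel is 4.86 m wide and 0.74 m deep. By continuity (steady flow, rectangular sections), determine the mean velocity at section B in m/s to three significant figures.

0.389 m/s

Q = A₁V₁ = (5.61×0.53) × 0.47 = 1.397 m³/s
A₂ = 4.86 × 0.74 = 3.596 m²
V₂ = Q/A₂ = 1.397/3.596 = 0.3886 m/s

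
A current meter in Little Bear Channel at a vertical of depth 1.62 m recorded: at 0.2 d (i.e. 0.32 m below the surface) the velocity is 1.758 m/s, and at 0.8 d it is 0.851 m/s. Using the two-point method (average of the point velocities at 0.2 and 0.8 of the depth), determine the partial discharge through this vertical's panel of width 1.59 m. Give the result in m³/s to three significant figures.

v̄ = (1.758 + 0.851) / 2 = 1.305 m/s
q = v̄ × d × w = 1.305 × 1.62 × 1.59 = 3.360 m³/s

3.36 m³/s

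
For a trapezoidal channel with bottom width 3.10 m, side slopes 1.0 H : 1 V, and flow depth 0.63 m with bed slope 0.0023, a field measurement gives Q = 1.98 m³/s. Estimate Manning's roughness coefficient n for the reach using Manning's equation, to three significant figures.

A = (b + z·y)·y = (3.10 + 1.0×0.63)×0.63 = 2.350 m²
P = b + 2y√(1+z²) = 3.10 + 2×0.63×√(1+1.0²) = 4.882 m
R = A/P = 2.350/4.882 = 0.4813 m
n = (1/Q)·A·R^(2/3)·S^(1/2) = (1/1.98) × 2.350 × 0.6142 × 0.04796 = 0.03496

0.0350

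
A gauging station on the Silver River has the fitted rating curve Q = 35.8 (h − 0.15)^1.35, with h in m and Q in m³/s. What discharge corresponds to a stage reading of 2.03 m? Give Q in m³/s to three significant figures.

Q = 35.8 × (2.03 − 0.15)^1.35 = 35.8 × 1.88^1.35 = 83.95 m³/s

83.9 m³/s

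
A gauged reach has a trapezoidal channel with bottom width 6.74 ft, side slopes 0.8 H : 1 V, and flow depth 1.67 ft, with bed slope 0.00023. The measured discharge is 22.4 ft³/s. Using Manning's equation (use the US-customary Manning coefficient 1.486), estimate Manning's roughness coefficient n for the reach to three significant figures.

A = (b + z·y)·y = (6.74 + 0.8×1.67)×1.67 = 13.49 ft²
P = b + 2y√(1+z²) = 6.74 + 2×1.67×√(1+0.8²) = 11.02 ft
R = A/P = 13.49/11.02 = 1.224 ft
n = (1.486/Q)·A·R^(2/3)·S^(1/2) = (1.486/22.4) × 13.49 × 1.144 × 0.01517 = 0.01553

0.0155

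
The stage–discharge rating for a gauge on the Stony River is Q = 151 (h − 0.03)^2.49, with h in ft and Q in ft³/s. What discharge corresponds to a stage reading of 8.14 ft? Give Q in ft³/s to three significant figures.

27700 ft³/s

Q = 151 × (8.14 − 0.03)^2.49 = 151 × 8.11^2.49 = 27700 ft³/s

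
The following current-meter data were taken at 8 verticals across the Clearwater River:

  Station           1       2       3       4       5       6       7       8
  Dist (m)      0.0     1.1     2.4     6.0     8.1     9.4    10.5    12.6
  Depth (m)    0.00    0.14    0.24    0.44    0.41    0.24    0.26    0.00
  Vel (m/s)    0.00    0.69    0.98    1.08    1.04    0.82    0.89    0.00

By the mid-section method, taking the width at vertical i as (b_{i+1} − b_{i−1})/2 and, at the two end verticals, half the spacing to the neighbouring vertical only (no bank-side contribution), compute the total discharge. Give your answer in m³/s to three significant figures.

w_2 = (2.4 − 0.0)/2 = 1.2 m; q_2 = 0.69 × 0.14 × 1.2 = 0.1159 m³/s
w_3 = (6.0 − 1.1)/2 = 2.45 m; q_3 = 0.98 × 0.24 × 2.45 = 0.5762 m³/s
w_4 = (8.1 − 2.4)/2 = 2.85 m; q_4 = 1.08 × 0.44 × 2.85 = 1.354 m³/s
w_5 = (9.4 − 6.0)/2 = 1.7 m; q_5 = 1.04 × 0.41 × 1.7 = 0.7249 m³/s
w_6 = (10.5 − 8.1)/2 = 1.2 m; q_6 = 0.82 × 0.24 × 1.2 = 0.2362 m³/s
w_7 = (12.6 − 9.4)/2 = 1.6 m; q_7 = 0.89 × 0.26 × 1.6 = 0.3702 m³/s
Stations 1, 8 contribute zero (depth or velocity is 0).
Q = Σ qᵢ = 3.378 m³/s

3.38 m³/s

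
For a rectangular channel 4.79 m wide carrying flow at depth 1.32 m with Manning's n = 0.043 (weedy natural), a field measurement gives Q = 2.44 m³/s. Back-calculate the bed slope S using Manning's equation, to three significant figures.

A = b·y = 4.79 × 1.32 = 6.323 m²
P = b + 2y = 4.79 + 2×1.32 = 7.430 m
R = A/P = 6.323/7.430 = 0.8510 m
S = (Q·n / (1·A·R^(2/3)))² = (2.44×0.043 / (1×6.323×0.8980))² = 0.0003415

0.000341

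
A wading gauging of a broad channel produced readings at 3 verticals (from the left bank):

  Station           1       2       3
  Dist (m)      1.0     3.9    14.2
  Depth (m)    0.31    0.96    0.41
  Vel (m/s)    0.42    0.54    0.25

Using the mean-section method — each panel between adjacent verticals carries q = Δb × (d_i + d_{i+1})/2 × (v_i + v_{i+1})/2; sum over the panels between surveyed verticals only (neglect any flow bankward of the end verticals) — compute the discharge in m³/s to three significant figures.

3.67 m³/s

Panel 1-2: Δb = 2.9 m, d̄ = (0.31+0.96)/2 = 0.635, v̄ = (0.42+0.54)/2 = 0.48 → q = 2.9×0.635×0.48 = 0.8839 m³/s
Panel 2-3: Δb = 10.3 m, d̄ = (0.96+0.41)/2 = 0.685, v̄ = (0.54+0.25)/2 = 0.395 → q = 10.3×0.685×0.395 = 2.787 m³/s
Q = Σ q = 3.671 m³/s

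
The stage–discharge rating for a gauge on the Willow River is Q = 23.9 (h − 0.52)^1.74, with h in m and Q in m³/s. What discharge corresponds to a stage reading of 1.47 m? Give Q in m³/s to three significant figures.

21.9 m³/s

Q = 23.9 × (1.47 − 0.52)^1.74 = 23.9 × 0.95^1.74 = 21.86 m³/s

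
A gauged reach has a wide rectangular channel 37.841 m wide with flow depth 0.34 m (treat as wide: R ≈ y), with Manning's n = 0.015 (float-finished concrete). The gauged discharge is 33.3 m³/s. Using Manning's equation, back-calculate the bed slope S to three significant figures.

A = b·y = 37.841 × 0.34 = 12.87 m²
Wide channel: R ≈ y = 0.34 m
S = (Q·n / (1·A·R^(2/3)))² = (33.3×0.015 / (1×12.87×0.4871))² = 0.006352

0.00635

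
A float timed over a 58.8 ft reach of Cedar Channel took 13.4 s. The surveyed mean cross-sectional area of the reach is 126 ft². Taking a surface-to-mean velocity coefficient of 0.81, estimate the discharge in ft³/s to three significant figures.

v_surface = L / t̄ = 58.8 / 13.4 = 4.388 ft/s
v_mean = 0.81 × 4.388 = 3.554 ft/s
Q = A × v_mean = 126 × 3.554 = 447.8 ft³/s

448 ft³/s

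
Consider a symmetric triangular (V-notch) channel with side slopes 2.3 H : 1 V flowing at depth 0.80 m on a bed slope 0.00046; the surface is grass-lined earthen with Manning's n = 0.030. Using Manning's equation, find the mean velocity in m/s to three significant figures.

0.366 m/s

A = z·y² = 2.3×0.80² = 1.472 m²
P = 2y√(1+z²) = 2×0.80×√(1+2.3²) = 4.013 m
R = A/P = 1.472/4.013 = 0.3668 m
Q = (1/n)·A·R^(2/3)·S^(1/2) = (1/0.030) × 1.472 × 0.3668^(2/3) × 0.00046^(1/2) = 0.5393 m³/s
V = Q/A = 0.5393/1.472 = 0.3664 m/s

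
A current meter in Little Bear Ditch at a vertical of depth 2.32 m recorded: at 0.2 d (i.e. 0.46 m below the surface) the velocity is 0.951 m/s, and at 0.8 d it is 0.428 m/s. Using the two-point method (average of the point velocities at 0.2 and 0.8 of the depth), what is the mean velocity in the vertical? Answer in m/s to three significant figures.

0.690 m/s

v̄ = (0.951 + 0.428) / 2 = 0.6895 m/s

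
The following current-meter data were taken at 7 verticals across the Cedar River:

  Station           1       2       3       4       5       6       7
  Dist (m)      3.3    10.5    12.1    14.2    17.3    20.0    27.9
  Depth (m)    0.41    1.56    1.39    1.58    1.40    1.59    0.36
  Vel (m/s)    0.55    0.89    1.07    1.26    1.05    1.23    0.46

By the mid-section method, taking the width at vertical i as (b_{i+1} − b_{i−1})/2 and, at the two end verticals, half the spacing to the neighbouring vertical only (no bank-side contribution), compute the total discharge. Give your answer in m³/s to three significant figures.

30.1 m³/s

w_1 = (10.5 − 3.3)/2 = 3.6 m; q_1 = 0.55 × 0.41 × 3.6 = 0.8118 m³/s
w_2 = (12.1 − 3.3)/2 = 4.4 m; q_2 = 0.89 × 1.56 × 4.4 = 6.109 m³/s
w_3 = (14.2 − 10.5)/2 = 1.85 m; q_3 = 1.07 × 1.39 × 1.85 = 2.752 m³/s
w_4 = (17.3 − 12.1)/2 = 2.6 m; q_4 = 1.26 × 1.58 × 2.6 = 5.176 m³/s
w_5 = (20.0 − 14.2)/2 = 2.9 m; q_5 = 1.05 × 1.40 × 2.9 = 4.263 m³/s
w_6 = (27.9 − 17.3)/2 = 5.3 m; q_6 = 1.23 × 1.59 × 5.3 = 10.37 m³/s
w_7 = (27.9 − 20.0)/2 = 3.95 m; q_7 = 0.46 × 0.36 × 3.95 = 0.6541 m³/s
Q = Σ qᵢ = 30.13 m³/s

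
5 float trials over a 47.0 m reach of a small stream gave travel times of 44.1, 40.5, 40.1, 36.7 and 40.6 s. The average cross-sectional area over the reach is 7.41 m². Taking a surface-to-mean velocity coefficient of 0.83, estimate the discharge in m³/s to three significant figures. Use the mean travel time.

7.16 m³/s

t̄ = (44.1 + 40.5 + 40.1 + 36.7 + 40.6) / 5 = 40.4 s
v_surface = L / t̄ = 47.0 / 40.4 = 1.163 m/s
v_mean = 0.83 × 1.163 = 0.9656 m/s
Q = A × v_mean = 7.41 × 0.9656 = 7.155 m³/s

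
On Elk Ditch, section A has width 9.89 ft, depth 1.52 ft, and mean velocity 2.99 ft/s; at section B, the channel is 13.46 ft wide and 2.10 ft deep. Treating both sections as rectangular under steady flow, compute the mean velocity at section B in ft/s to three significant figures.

Q = A₁V₁ = (9.89×1.52) × 2.99 = 44.95 ft³/s
A₂ = 13.46 × 2.10 = 28.27 ft²
V₂ = Q/A₂ = 44.95/28.27 = 1.590 ft/s

1.59 ft/s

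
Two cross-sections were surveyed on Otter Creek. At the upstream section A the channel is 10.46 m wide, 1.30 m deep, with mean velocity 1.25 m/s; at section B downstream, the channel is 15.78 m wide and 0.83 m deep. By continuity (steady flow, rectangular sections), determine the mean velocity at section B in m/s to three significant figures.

1.30 m/s

Q = A₁V₁ = (10.46×1.30) × 1.25 = 17.00 m³/s
A₂ = 15.78 × 0.83 = 13.10 m²
V₂ = Q/A₂ = 17.00/13.10 = 1.298 m/s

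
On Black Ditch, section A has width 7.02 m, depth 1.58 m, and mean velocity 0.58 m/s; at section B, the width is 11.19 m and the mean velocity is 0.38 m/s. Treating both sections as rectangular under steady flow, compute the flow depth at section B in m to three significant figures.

1.51 m

Q = A₁V₁ = (7.02×1.58) × 0.58 = 6.433 m³/s
d₂ = Q/(b₂ V₂) = 6.433/(11.19×0.38) = 1.513 m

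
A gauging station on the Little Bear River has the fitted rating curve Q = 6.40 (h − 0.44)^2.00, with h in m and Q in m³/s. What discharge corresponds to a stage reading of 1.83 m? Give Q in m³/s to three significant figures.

Q = 6.40 × (1.83 − 0.44)^2.00 = 6.40 × 1.39^2.00 = 12.37 m³/s

12.4 m³/s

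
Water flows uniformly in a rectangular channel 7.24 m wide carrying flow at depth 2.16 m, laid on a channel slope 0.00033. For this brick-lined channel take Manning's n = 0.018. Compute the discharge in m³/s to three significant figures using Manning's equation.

19.3 m³/s

A = b·y = 7.24 × 2.16 = 15.64 m²
P = b + 2y = 7.24 + 2×2.16 = 11.56 m
R = A/P = 15.64/11.56 = 1.353 m
Q = (1/n)·A·R^(2/3)·S^(1/2) = (1/0.018) × 15.64 × 1.353^(2/3) × 0.00033^(1/2) = 19.30 m³/s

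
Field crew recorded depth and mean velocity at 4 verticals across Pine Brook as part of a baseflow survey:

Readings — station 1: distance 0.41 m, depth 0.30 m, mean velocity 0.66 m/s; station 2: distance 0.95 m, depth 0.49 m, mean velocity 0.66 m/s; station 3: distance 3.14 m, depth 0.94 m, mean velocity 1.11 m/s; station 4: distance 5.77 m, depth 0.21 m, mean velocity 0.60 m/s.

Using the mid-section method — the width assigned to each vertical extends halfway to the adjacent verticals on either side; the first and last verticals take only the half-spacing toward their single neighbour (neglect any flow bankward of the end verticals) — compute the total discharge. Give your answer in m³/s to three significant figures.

3.18 m³/s

w_1 = (0.95 − 0.41)/2 = 0.27 m; q_1 = 0.66 × 0.30 × 0.27 = 0.05346 m³/s
w_2 = (3.14 − 0.41)/2 = 1.365 m; q_2 = 0.66 × 0.49 × 1.365 = 0.4414 m³/s
w_3 = (5.77 − 0.95)/2 = 2.41 m; q_3 = 1.11 × 0.94 × 2.41 = 2.515 m³/s
w_4 = (5.77 − 3.14)/2 = 1.315 m; q_4 = 0.60 × 0.21 × 1.315 = 0.1657 m³/s
Q = Σ qᵢ = 3.175 m³/s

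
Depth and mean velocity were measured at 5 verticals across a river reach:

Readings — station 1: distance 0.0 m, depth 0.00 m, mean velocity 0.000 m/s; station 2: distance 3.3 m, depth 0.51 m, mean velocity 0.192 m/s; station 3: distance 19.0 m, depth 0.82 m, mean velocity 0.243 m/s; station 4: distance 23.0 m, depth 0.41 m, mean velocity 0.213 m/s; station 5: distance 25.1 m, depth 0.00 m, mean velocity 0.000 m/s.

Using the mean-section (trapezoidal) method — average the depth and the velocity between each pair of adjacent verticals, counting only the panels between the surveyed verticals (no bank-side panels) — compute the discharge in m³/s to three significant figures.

2.96 m³/s

Panel 1-2: Δb = 3.3 m, d̄ = (0.00+0.51)/2 = 0.255, v̄ = (0.000+0.192)/2 = 0.096 → q = 3.3×0.255×0.096 = 0.08078 m³/s
Panel 2-3: Δb = 15.7 m, d̄ = (0.51+0.82)/2 = 0.665, v̄ = (0.192+0.243)/2 = 0.2175 → q = 15.7×0.665×0.2175 = 2.271 m³/s
Panel 3-4: Δb = 4 m, d̄ = (0.82+0.41)/2 = 0.615, v̄ = (0.243+0.213)/2 = 0.228 → q = 4×0.615×0.228 = 0.5609 m³/s
Panel 4-5: Δb = 2.1 m, d̄ = (0.41+0.00)/2 = 0.205, v̄ = (0.213+0.000)/2 = 0.1065 → q = 2.1×0.205×0.1065 = 0.04585 m³/s
Q = Σ q = 2.958 m³/s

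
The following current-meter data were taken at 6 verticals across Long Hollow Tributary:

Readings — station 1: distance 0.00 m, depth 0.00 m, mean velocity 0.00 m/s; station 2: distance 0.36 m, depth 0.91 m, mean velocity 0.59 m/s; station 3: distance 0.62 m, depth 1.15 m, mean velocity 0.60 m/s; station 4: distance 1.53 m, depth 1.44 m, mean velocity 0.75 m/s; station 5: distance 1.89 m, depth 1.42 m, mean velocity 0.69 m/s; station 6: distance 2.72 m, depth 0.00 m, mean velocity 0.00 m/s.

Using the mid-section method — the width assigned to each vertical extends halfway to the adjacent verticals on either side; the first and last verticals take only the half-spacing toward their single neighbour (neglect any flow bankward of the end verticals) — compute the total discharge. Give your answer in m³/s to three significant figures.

1.84 m³/s

w_2 = (0.62 − 0.00)/2 = 0.31 m; q_2 = 0.59 × 0.91 × 0.31 = 0.1664 m³/s
w_3 = (1.53 − 0.36)/2 = 0.585 m; q_3 = 0.60 × 1.15 × 0.585 = 0.4037 m³/s
w_4 = (1.89 − 0.62)/2 = 0.635 m; q_4 = 0.75 × 1.44 × 0.635 = 0.6858 m³/s
w_5 = (2.72 − 1.53)/2 = 0.595 m; q_5 = 0.69 × 1.42 × 0.595 = 0.5830 m³/s
Stations 1, 6 contribute zero (depth or velocity is 0).
Q = Σ qᵢ = 1.839 m³/s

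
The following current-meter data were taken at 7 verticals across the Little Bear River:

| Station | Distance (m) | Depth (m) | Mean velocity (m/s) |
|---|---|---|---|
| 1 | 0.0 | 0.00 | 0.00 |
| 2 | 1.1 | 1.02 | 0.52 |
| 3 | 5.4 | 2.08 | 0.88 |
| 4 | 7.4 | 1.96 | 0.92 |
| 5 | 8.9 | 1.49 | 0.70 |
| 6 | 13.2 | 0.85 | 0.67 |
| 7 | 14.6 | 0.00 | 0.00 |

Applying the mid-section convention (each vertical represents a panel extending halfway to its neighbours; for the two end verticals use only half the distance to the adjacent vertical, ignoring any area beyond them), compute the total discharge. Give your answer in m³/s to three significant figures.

15.0 m³/s

w_2 = (5.4 − 0.0)/2 = 2.7 m; q_2 = 0.52 × 1.02 × 2.7 = 1.432 m³/s
w_3 = (7.4 − 1.1)/2 = 3.15 m; q_3 = 0.88 × 2.08 × 3.15 = 5.766 m³/s
w_4 = (8.9 − 5.4)/2 = 1.75 m; q_4 = 0.92 × 1.96 × 1.75 = 3.156 m³/s
w_5 = (13.2 − 7.4)/2 = 2.9 m; q_5 = 0.70 × 1.49 × 2.9 = 3.025 m³/s
w_6 = (14.6 − 8.9)/2 = 2.85 m; q_6 = 0.67 × 0.85 × 2.85 = 1.623 m³/s
Stations 1, 7 contribute zero (depth or velocity is 0).
Q = Σ qᵢ = 15.00 m³/s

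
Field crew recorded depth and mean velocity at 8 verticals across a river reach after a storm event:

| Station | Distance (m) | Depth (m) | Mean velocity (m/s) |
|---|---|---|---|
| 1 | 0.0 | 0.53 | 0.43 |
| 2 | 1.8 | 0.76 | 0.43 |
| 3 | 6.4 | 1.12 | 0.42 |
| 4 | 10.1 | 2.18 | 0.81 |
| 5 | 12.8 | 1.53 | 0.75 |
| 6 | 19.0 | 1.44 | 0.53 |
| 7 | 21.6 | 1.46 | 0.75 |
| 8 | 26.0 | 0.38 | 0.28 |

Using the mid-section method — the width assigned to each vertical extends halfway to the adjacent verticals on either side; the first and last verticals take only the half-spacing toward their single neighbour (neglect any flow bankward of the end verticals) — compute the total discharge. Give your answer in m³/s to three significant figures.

w_1 = (1.8 − 0.0)/2 = 0.9 m; q_1 = 0.43 × 0.53 × 0.9 = 0.2051 m³/s
w_2 = (6.4 − 0.0)/2 = 3.2 m; q_2 = 0.43 × 0.76 × 3.2 = 1.046 m³/s
w_3 = (10.1 − 1.8)/2 = 4.15 m; q_3 = 0.42 × 1.12 × 4.15 = 1.952 m³/s
w_4 = (12.8 − 6.4)/2 = 3.2 m; q_4 = 0.81 × 2.18 × 3.2 = 5.651 m³/s
w_5 = (19.0 − 10.1)/2 = 4.45 m; q_5 = 0.75 × 1.53 × 4.45 = 5.106 m³/s
w_6 = (21.6 − 12.8)/2 = 4.4 m; q_6 = 0.53 × 1.44 × 4.4 = 3.358 m³/s
w_7 = (26.0 − 19.0)/2 = 3.5 m; q_7 = 0.75 × 1.46 × 3.5 = 3.833 m³/s
w_8 = (26.0 − 21.6)/2 = 2.2 m; q_8 = 0.28 × 0.38 × 2.2 = 0.2341 m³/s
Q = Σ qᵢ = 21.38 m³/s

21.4 m³/s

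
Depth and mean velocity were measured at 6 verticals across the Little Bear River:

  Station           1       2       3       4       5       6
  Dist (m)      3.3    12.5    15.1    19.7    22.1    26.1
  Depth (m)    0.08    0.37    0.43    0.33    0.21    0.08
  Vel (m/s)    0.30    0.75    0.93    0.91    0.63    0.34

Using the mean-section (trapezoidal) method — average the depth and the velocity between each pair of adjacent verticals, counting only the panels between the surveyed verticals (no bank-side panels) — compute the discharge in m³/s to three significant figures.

4.35 m³/s

Panel 1-2: Δb = 9.2 m, d̄ = (0.08+0.37)/2 = 0.225, v̄ = (0.30+0.75)/2 = 0.525 → q = 9.2×0.225×0.525 = 1.087 m³/s
Panel 2-3: Δb = 2.6 m, d̄ = (0.37+0.43)/2 = 0.4, v̄ = (0.75+0.93)/2 = 0.84 → q = 2.6×0.4×0.84 = 0.8736 m³/s
Panel 3-4: Δb = 4.6 m, d̄ = (0.43+0.33)/2 = 0.38, v̄ = (0.93+0.91)/2 = 0.92 → q = 4.6×0.38×0.92 = 1.608 m³/s
Panel 4-5: Δb = 2.4 m, d̄ = (0.33+0.21)/2 = 0.27, v̄ = (0.91+0.63)/2 = 0.77 → q = 2.4×0.27×0.77 = 0.4990 m³/s
Panel 5-6: Δb = 4 m, d̄ = (0.21+0.08)/2 = 0.145, v̄ = (0.63+0.34)/2 = 0.485 → q = 4×0.145×0.485 = 0.2813 m³/s
Q = Σ q = 4.349 m³/s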